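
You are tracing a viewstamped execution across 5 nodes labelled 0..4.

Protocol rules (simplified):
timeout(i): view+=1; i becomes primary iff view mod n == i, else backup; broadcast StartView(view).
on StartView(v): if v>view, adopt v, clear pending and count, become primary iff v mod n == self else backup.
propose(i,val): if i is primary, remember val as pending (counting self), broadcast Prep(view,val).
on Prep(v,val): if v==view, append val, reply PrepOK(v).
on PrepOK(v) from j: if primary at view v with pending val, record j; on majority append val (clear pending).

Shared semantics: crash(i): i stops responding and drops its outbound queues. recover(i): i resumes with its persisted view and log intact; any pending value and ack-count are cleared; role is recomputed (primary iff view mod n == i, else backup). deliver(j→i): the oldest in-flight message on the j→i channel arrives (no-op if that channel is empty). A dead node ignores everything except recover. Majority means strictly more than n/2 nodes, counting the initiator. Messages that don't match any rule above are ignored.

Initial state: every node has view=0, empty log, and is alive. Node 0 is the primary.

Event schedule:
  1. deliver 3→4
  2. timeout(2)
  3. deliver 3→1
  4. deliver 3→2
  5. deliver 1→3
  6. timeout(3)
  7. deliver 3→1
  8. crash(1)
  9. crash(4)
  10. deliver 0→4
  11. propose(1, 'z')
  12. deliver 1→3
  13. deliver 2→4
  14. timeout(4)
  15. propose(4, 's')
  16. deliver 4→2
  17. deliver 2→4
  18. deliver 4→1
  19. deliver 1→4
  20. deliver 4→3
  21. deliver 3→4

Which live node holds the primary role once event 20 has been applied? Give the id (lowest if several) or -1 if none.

e1 deliver 3→4: ·
e2 timeout(2): 2[back,v=1,-]
e3 deliver 3→1: ·
e4 deliver 3→2: ·
e5 deliver 1→3: ·
e6 timeout(3): 3[back,v=1,-]
e7 deliver 3→1: 1[prim,v=1,-]
e8 crash(1): 1[✗prim,v=1,-]
e9 crash(4): 4[✗back,v=0,-]
e10 deliver 0→4: ·
e11 propose(1,'z'): ·
e12 deliver 1→3: ·
e13 deliver 2→4: ·
e14 timeout(4): ·
e15 propose(4,'s'): ·
e16 deliver 4→2: ·
e17 deliver 2→4: ·
e18 deliver 4→1: ·
e19 deliver 1→4: ·
e20 deliver 4→3: ·

0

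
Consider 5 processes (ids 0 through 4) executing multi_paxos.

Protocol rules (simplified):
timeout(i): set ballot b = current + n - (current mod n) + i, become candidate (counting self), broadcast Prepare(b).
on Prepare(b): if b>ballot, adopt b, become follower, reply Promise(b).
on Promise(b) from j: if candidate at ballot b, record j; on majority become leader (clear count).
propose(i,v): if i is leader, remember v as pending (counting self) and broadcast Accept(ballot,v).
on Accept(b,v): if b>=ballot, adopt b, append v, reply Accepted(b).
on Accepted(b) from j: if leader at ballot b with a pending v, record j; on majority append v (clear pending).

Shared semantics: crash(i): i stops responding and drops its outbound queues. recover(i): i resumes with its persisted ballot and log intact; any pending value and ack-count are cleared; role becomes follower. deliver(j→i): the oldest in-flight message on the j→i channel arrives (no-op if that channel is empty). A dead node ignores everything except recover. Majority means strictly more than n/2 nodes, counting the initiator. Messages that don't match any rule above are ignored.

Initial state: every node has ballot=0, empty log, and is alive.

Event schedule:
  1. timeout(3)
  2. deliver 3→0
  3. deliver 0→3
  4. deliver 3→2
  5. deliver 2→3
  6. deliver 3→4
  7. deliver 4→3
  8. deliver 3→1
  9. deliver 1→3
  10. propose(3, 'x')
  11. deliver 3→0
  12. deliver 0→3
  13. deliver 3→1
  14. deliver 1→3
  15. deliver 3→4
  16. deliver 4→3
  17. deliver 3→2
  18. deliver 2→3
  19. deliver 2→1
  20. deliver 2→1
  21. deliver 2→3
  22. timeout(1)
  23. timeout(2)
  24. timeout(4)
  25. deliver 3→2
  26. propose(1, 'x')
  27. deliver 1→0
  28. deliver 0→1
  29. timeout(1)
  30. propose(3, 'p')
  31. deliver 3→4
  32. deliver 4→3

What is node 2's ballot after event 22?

8

1. timeout(3):  <3:cand b8 ->
2. deliver 3→0:  <0:foll b8 ->
3. deliver 0→3:  nop
4. deliver 3→2:  <2:foll b8 ->
5. deliver 2→3:  <3:lead b8 ->
6. deliver 3→4:  <4:foll b8 ->
7. deliver 4→3:  nop
8. deliver 3→1:  <1:foll b8 ->
9. deliver 1→3:  nop
10. propose(3,'x'):  nop
11. deliver 3→0:  <0:foll b8 x>
12. deliver 0→3:  nop
13. deliver 3→1:  <1:foll b8 x>
14. deliver 1→3:  <3:lead b8 x>
15. deliver 3→4:  <4:foll b8 x>
16. deliver 4→3:  nop
17. deliver 3→2:  <2:foll b8 x>
18. deliver 2→3:  nop
19. deliver 2→1:  nop
20. deliver 2→1:  nop
21. deliver 2→3:  nop
22. timeout(1):  <1:cand b11 x>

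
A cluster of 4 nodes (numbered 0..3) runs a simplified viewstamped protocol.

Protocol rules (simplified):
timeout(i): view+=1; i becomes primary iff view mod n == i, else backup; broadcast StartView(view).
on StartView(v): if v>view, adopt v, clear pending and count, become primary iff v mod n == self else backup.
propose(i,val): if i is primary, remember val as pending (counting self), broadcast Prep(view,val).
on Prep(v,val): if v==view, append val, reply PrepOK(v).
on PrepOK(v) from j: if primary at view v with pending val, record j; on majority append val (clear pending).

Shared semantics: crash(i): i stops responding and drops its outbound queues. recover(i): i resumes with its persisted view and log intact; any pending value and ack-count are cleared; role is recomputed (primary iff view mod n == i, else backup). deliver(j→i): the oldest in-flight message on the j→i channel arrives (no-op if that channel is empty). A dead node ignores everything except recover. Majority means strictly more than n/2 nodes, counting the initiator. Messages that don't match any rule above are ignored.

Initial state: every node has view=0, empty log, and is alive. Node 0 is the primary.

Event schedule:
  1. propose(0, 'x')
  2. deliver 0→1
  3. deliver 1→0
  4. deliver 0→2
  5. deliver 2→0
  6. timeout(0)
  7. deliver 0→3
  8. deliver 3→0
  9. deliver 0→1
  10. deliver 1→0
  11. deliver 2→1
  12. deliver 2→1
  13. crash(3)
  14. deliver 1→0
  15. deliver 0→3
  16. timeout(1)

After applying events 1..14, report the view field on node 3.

0

after 1 — propose(0,'x'): ·
after 2 — deliver 0→1: n1:back/v0/[x]
after 3 — deliver 1→0: ·
after 4 — deliver 0→2: n2:back/v0/[x]
after 5 — deliver 2→0: n0:prim/v0/[x]
after 6 — timeout(0): n0:back/v1/[x]
after 7 — deliver 0→3: n3:back/v0/[x]
after 8 — deliver 3→0: ·
after 9 — deliver 0→1: n1:prim/v1/[x]
after 10 — deliver 1→0: ·
after 11 — deliver 2→1: ·
after 12 — deliver 2→1: ·
after 13 — crash(3): n3:✗back/v0/[x]
after 14 — deliver 1→0: ·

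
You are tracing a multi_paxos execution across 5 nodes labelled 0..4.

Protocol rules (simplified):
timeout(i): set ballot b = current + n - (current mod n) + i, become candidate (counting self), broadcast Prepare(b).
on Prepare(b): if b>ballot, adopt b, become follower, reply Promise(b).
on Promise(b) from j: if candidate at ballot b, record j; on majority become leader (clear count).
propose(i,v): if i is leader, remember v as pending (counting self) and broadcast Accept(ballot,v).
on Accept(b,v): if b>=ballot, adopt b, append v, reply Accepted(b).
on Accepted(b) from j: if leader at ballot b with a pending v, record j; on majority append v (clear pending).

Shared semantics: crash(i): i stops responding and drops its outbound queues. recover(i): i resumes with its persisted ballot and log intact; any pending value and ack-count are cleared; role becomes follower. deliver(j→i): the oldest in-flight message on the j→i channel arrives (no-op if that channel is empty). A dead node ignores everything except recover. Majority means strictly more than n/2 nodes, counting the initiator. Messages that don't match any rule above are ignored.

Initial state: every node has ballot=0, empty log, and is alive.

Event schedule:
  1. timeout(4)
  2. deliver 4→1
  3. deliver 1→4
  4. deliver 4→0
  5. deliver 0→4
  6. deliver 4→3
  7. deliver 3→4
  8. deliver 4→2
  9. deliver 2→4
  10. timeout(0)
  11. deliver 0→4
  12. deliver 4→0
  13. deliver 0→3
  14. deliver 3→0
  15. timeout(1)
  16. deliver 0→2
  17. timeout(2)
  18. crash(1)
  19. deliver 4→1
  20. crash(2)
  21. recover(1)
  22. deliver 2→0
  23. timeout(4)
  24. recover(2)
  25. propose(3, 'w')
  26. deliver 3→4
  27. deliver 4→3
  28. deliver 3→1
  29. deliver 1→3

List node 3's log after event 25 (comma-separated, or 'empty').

empty

e1 timeout(4): 4[cand,b=9,-]
e2 deliver 4→1: 1[foll,b=9,-]
e3 deliver 1→4: ·
e4 deliver 4→0: 0[foll,b=9,-]
e5 deliver 0→4: 4[lead,b=9,-]
e6 deliver 4→3: 3[foll,b=9,-]
e7 deliver 3→4: ·
e8 deliver 4→2: 2[foll,b=9,-]
e9 deliver 2→4: ·
e10 timeout(0): 0[cand,b=10,-]
e11 deliver 0→4: 4[foll,b=10,-]
e12 deliver 4→0: ·
e13 deliver 0→3: 3[foll,b=10,-]
e14 deliver 3→0: 0[lead,b=10,-]
e15 timeout(1): 1[cand,b=11,-]
e16 deliver 0→2: 2[foll,b=10,-]
e17 timeout(2): 2[cand,b=17,-]
e18 crash(1): 1[✗cand,b=11,-]
e19 deliver 4→1: ·
e20 crash(2): 2[✗cand,b=17,-]
e21 recover(1): 1[foll,b=11,-]
e22 deliver 2→0: ·
e23 timeout(4): 4[cand,b=19,-]
e24 recover(2): 2[foll,b=17,-]
e25 propose(3,'w'): ·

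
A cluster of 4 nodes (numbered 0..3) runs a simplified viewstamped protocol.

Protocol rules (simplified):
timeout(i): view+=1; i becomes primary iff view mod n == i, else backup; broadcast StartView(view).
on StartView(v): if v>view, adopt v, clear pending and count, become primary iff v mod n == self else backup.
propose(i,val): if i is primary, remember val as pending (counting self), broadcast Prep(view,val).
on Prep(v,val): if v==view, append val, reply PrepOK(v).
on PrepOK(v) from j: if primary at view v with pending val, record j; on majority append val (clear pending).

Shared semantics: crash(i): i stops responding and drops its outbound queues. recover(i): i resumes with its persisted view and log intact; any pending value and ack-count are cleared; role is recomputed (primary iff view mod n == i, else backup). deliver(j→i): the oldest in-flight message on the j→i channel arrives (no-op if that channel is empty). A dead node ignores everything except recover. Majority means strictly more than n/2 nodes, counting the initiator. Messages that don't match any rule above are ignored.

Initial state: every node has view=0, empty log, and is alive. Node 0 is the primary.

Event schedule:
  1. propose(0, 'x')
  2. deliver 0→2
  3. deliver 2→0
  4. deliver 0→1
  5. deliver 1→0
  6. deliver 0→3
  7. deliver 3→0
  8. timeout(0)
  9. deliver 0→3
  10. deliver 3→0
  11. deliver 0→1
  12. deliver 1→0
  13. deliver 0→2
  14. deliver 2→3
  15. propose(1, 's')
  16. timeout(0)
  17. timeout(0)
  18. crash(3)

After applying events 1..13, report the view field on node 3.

1. propose(0,'x'):  nop
2. deliver 0→2:  <2:back v0 x>
3. deliver 2→0:  nop
4. deliver 0→1:  <1:back v0 x>
5. deliver 1→0:  <0:prim v0 x>
6. deliver 0→3:  <3:back v0 x>
7. deliver 3→0:  nop
8. timeout(0):  <0:back v1 x>
9. deliver 0→3:  <3:back v1 x>
10. deliver 3→0:  nop
11. deliver 0→1:  <1:prim v1 x>
12. deliver 1→0:  nop
13. deliver 0→2:  <2:back v1 x>

1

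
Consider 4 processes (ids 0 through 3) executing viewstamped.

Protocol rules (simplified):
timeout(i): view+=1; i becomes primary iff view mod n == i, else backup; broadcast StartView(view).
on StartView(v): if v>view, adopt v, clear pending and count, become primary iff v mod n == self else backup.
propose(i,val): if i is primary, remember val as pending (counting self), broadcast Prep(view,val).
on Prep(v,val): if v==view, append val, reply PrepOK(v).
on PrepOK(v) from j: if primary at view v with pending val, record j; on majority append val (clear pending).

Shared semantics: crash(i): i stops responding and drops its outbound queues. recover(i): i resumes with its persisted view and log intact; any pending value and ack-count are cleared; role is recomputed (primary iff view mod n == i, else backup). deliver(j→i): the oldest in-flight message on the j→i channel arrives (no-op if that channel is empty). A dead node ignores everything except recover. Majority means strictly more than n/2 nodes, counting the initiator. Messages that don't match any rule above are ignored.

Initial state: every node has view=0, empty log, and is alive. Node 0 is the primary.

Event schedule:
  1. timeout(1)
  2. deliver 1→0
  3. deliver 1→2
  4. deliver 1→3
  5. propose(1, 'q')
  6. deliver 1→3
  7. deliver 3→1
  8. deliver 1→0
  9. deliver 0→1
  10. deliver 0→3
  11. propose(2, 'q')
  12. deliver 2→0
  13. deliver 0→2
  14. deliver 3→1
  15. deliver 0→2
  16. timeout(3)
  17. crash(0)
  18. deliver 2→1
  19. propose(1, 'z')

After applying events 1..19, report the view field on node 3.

2

after 1 — timeout(1): n1:prim/v1/[-]
after 2 — deliver 1→0: n0:back/v1/[-]
after 3 — deliver 1→2: n2:back/v1/[-]
after 4 — deliver 1→3: n3:back/v1/[-]
after 5 — propose(1,'q'): ·
after 6 — deliver 1→3: n3:back/v1/[q]
after 7 — deliver 3→1: ·
after 8 — deliver 1→0: n0:back/v1/[q]
after 9 — deliver 0→1: n1:prim/v1/[q]
after 10 — deliver 0→3: ·
after 11 — propose(2,'q'): ·
after 12 — deliver 2→0: ·
after 13 — deliver 0→2: ·
after 14 — deliver 3→1: ·
after 15 — deliver 0→2: ·
after 16 — timeout(3): n3:back/v2/[q]
after 17 — crash(0): n0:✗back/v1/[q]
after 18 — deliver 2→1: ·
after 19 — propose(1,'z'): ·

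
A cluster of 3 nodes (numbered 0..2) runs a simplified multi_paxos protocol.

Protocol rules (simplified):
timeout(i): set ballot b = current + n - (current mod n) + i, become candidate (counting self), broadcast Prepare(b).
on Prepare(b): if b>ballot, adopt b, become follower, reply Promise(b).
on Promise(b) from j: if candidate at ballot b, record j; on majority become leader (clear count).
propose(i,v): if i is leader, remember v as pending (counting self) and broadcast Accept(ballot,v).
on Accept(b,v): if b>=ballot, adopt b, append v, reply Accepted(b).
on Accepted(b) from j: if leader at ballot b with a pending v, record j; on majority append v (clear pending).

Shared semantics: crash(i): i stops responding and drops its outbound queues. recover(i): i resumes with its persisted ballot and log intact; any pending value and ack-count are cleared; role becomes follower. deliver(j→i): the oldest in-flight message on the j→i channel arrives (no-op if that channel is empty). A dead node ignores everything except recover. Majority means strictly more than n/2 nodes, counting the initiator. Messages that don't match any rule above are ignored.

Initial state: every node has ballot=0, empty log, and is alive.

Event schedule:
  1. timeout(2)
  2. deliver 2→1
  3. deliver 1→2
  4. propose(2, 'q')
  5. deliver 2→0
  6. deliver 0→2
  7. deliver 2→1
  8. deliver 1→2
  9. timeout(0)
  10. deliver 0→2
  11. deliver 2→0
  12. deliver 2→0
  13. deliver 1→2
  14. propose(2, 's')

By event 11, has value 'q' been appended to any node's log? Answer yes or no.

yes

step 1 timeout(2): 2={cand,b=5,log=-}
step 2 deliver 2→1: 1={foll,b=5,log=-}
step 3 deliver 1→2: 2={lead,b=5,log=-}
step 4 propose(2,'q'): —
step 5 deliver 2→0: 0={foll,b=5,log=-}
step 6 deliver 0→2: —
step 7 deliver 2→1: 1={foll,b=5,log=q}
step 8 deliver 1→2: 2={lead,b=5,log=q}
step 9 timeout(0): 0={cand,b=6,log=-}
step 10 deliver 0→2: 2={foll,b=6,log=q}
step 11 deliver 2→0: —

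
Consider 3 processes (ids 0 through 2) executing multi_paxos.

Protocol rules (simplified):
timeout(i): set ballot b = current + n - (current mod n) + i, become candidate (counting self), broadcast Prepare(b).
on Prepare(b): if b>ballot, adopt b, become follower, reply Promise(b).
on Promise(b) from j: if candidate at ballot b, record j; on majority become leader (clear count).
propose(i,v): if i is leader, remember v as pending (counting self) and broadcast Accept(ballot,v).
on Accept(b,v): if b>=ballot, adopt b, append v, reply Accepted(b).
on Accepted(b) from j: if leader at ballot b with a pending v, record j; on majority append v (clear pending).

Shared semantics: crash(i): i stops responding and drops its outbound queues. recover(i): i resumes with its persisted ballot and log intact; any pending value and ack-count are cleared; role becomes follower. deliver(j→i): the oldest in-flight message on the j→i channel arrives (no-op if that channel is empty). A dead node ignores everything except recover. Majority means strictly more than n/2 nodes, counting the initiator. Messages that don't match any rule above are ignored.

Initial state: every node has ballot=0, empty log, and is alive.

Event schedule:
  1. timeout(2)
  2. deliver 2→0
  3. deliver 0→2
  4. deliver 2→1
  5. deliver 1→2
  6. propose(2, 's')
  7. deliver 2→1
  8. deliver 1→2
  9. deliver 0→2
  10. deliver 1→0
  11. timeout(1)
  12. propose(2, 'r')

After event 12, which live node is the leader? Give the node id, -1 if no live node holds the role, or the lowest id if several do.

[1] timeout(2) → N2(cand b5 [-])
[2] deliver 2→0 → N0(foll b5 [-])
[3] deliver 0→2 → N2(lead b5 [-])
[4] deliver 2→1 → N1(foll b5 [-])
[5] deliver 1→2 → ∅
[6] propose(2,'s') → ∅
[7] deliver 2→1 → N1(foll b5 [s])
[8] deliver 1→2 → N2(lead b5 [s])
[9] deliver 0→2 → ∅
[10] deliver 1→0 → ∅
[11] timeout(1) → N1(cand b7 [s])
[12] propose(2,'r') → ∅

2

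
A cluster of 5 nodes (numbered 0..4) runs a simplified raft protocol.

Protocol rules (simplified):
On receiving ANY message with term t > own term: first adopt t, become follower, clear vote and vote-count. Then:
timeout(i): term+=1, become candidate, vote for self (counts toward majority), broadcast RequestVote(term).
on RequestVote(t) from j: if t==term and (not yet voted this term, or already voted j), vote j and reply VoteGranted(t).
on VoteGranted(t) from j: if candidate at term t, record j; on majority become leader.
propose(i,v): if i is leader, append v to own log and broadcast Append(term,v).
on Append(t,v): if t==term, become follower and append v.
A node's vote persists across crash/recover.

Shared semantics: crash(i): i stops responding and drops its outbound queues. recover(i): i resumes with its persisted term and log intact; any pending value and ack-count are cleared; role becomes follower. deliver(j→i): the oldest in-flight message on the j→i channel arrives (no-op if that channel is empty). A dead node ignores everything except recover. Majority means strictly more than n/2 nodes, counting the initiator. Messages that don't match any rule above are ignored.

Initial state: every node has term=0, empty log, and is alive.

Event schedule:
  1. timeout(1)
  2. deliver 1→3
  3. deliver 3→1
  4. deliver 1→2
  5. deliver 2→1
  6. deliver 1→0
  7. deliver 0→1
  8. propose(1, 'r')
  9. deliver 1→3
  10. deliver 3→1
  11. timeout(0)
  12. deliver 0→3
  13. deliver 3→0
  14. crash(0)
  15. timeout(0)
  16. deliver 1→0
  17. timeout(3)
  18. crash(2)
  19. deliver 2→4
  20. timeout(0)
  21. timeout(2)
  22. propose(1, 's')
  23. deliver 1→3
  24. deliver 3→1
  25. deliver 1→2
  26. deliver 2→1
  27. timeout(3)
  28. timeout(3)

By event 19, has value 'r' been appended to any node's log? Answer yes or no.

yes

1. timeout(1):  <1:cand t1 ->
2. deliver 1→3:  <3:foll t1 ->
3. deliver 3→1:  nop
4. deliver 1→2:  <2:foll t1 ->
5. deliver 2→1:  <1:lead t1 ->
6. deliver 1→0:  <0:foll t1 ->
7. deliver 0→1:  nop
8. propose(1,'r'):  <1:lead t1 r>
9. deliver 1→3:  <3:foll t1 r>
10. deliver 3→1:  nop
11. timeout(0):  <0:cand t2 ->
12. deliver 0→3:  <3:foll t2 r>
13. deliver 3→0:  nop
14. crash(0):  <0:✗cand t2 ->
15. timeout(0):  nop
16. deliver 1→0:  nop
17. timeout(3):  <3:cand t3 r>
18. crash(2):  <2:✗foll t1 ->
19. deliver 2→4:  nop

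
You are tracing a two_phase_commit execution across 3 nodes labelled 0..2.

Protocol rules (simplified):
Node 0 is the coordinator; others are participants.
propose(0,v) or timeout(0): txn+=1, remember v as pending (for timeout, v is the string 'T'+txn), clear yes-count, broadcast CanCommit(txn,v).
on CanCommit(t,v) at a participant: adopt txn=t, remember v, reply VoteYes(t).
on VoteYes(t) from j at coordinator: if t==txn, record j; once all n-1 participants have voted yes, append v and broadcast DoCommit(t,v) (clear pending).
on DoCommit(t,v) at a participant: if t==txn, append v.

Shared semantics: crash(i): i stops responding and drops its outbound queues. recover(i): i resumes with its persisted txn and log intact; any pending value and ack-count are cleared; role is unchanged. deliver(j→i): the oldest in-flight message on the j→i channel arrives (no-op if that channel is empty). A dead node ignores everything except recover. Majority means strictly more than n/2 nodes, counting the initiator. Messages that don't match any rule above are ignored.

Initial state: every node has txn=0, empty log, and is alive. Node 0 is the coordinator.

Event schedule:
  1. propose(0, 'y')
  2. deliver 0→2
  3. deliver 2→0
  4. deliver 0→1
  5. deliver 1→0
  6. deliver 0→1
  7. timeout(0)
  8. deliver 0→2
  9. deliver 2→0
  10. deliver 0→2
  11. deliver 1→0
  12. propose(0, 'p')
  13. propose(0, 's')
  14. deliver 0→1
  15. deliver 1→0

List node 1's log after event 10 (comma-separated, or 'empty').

y

after 1 — propose(0,'y'): n0:coor/t1/[-]
after 2 — deliver 0→2: n2:part/t1/[-]
after 3 — deliver 2→0: ·
after 4 — deliver 0→1: n1:part/t1/[-]
after 5 — deliver 1→0: n0:coor/t1/[y]
after 6 — deliver 0→1: n1:part/t1/[y]
after 7 — timeout(0): n0:coor/t2/[y]
after 8 — deliver 0→2: n2:part/t1/[y]
after 9 — deliver 2→0: ·
after 10 — deliver 0→2: n2:part/t2/[y]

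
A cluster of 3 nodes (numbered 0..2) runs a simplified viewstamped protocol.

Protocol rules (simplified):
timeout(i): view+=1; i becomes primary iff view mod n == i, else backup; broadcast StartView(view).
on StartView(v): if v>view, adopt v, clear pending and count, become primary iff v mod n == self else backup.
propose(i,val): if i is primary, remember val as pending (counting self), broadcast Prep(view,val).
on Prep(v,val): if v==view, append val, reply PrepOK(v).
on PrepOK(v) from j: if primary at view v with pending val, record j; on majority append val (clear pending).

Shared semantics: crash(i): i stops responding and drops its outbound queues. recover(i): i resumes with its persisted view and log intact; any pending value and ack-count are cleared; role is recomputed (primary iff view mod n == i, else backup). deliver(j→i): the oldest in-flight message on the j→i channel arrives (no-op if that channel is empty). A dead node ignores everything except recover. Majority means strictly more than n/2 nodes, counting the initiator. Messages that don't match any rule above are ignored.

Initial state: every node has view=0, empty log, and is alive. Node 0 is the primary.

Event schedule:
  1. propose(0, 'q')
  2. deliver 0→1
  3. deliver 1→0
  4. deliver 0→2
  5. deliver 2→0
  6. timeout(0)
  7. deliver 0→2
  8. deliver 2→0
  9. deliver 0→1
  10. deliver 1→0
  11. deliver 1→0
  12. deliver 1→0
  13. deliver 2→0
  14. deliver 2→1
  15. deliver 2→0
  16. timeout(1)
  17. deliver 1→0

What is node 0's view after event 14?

1

step 1 propose(0,'q'): —
step 2 deliver 0→1: 1={back,v=0,log=q}
step 3 deliver 1→0: 0={prim,v=0,log=q}
step 4 deliver 0→2: 2={back,v=0,log=q}
step 5 deliver 2→0: —
step 6 timeout(0): 0={back,v=1,log=q}
step 7 deliver 0→2: 2={back,v=1,log=q}
step 8 deliver 2→0: —
step 9 deliver 0→1: 1={prim,v=1,log=q}
step 10 deliver 1→0: —
step 11 deliver 1→0: —
step 12 deliver 1→0: —
step 13 deliver 2→0: —
step 14 deliver 2→1: —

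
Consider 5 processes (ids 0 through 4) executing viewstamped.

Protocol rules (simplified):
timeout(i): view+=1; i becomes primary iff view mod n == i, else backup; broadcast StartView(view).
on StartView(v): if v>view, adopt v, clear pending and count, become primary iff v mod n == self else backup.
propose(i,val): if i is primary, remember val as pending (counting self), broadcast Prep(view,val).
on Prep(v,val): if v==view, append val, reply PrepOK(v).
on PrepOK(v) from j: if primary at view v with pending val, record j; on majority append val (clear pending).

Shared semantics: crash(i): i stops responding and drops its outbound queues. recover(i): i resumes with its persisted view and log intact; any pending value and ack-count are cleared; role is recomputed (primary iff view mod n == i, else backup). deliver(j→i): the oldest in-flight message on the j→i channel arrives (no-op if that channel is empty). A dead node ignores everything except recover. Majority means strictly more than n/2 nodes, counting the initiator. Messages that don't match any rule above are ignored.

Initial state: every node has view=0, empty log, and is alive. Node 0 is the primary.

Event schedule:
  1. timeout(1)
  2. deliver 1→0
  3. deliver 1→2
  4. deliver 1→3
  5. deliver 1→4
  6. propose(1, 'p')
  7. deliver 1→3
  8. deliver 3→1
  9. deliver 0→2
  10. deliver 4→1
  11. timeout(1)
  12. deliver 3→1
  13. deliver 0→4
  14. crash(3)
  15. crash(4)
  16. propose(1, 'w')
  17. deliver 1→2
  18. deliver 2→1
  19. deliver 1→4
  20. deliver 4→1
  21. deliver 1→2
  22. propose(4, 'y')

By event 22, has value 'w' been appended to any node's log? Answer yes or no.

no

after 1 — timeout(1): n1:prim/v1/[-]
after 2 — deliver 1→0: n0:back/v1/[-]
after 3 — deliver 1→2: n2:back/v1/[-]
after 4 — deliver 1→3: n3:back/v1/[-]
after 5 — deliver 1→4: n4:back/v1/[-]
after 6 — propose(1,'p'): ·
after 7 — deliver 1→3: n3:back/v1/[p]
after 8 — deliver 3→1: ·
after 9 — deliver 0→2: ·
after 10 — deliver 4→1: ·
after 11 — timeout(1): n1:back/v2/[-]
after 12 — deliver 3→1: ·
after 13 — deliver 0→4: ·
after 14 — crash(3): n3:✗back/v1/[p]
after 15 — crash(4): n4:✗back/v1/[-]
after 16 — propose(1,'w'): ·
after 17 — deliver 1→2: n2:back/v1/[p]
after 18 — deliver 2→1: ·
after 19 — deliver 1→4: ·
after 20 — deliver 4→1: ·
after 21 — deliver 1→2: n2:prim/v2/[p]
after 22 — propose(4,'y'): ·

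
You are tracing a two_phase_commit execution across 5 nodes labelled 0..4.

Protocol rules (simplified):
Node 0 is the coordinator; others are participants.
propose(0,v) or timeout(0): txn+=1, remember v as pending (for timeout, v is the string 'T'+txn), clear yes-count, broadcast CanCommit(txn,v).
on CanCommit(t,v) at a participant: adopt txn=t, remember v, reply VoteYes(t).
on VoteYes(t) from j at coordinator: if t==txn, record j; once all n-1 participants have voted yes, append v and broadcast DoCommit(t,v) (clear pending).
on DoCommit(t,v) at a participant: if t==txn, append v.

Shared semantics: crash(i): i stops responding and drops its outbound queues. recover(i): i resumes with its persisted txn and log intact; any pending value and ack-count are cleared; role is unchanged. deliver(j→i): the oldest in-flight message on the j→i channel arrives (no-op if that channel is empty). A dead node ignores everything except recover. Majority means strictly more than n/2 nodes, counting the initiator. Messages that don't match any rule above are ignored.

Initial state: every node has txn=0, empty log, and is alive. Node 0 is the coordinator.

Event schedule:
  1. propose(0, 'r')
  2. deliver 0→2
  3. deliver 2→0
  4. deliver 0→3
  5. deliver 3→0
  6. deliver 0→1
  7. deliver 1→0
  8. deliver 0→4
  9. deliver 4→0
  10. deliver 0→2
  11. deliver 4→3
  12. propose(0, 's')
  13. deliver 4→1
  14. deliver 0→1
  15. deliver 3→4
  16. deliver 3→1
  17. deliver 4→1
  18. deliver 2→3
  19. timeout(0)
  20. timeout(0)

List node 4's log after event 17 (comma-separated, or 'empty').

empty

after 1 — propose(0,'r'): n0:coor/t1/[-]
after 2 — deliver 0→2: n2:part/t1/[-]
after 3 — deliver 2→0: ·
after 4 — deliver 0→3: n3:part/t1/[-]
after 5 — deliver 3→0: ·
after 6 — deliver 0→1: n1:part/t1/[-]
after 7 — deliver 1→0: ·
after 8 — deliver 0→4: n4:part/t1/[-]
after 9 — deliver 4→0: n0:coor/t1/[r]
after 10 — deliver 0→2: n2:part/t1/[r]
after 11 — deliver 4→3: ·
after 12 — propose(0,'s'): n0:coor/t2/[r]
after 13 — deliver 4→1: ·
after 14 — deliver 0→1: n1:part/t1/[r]
after 15 — deliver 3→4: ·
after 16 — deliver 3→1: ·
after 17 — deliver 4→1: ·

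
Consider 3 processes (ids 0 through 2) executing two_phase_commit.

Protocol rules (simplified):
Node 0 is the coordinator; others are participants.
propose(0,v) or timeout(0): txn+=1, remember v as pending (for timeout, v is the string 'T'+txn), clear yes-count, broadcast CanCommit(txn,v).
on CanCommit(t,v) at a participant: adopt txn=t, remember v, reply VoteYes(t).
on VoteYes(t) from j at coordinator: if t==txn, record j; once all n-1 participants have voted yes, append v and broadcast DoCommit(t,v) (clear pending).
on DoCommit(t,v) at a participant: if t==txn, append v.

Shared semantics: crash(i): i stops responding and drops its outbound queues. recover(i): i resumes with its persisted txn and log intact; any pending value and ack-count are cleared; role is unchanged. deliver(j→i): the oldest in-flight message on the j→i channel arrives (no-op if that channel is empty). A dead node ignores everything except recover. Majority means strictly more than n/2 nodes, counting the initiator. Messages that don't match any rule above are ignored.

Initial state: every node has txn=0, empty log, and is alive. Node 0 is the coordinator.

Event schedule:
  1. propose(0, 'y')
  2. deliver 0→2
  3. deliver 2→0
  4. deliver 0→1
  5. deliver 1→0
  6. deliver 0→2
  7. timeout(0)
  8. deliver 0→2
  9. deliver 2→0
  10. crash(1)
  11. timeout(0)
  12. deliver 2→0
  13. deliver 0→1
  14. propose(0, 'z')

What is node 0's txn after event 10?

2

1. propose(0,'y'):  <0:coor t1 ->
2. deliver 0→2:  <2:part t1 ->
3. deliver 2→0:  nop
4. deliver 0→1:  <1:part t1 ->
5. deliver 1→0:  <0:coor t1 y>
6. deliver 0→2:  <2:part t1 y>
7. timeout(0):  <0:coor t2 y>
8. deliver 0→2:  <2:part t2 y>
9. deliver 2→0:  nop
10. crash(1):  <1:✗part t1 ->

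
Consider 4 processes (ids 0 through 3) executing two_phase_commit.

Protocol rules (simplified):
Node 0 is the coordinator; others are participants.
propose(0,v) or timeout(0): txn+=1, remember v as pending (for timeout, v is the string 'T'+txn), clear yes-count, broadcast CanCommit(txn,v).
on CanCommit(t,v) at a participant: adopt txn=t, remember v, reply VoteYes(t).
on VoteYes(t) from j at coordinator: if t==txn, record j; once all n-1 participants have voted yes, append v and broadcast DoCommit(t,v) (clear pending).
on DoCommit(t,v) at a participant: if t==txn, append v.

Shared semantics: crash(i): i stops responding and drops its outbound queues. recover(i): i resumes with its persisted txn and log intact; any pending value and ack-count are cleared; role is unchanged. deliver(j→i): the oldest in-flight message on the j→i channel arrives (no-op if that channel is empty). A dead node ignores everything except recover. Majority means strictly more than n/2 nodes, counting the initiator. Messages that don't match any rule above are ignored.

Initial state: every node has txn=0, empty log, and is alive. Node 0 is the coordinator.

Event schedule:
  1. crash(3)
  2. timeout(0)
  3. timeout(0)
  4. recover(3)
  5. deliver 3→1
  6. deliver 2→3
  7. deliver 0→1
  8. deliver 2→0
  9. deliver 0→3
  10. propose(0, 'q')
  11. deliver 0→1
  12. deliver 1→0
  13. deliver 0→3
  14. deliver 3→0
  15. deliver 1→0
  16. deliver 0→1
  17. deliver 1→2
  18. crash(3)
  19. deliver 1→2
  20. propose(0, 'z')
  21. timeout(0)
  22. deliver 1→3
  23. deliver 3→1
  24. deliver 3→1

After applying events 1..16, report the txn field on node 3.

[1] crash(3) → N3(✗part t0 [-])
[2] timeout(0) → N0(coor t1 [-])
[3] timeout(0) → N0(coor t2 [-])
[4] recover(3) → N3(part t0 [-])
[5] deliver 3→1 → ∅
[6] deliver 2→3 → ∅
[7] deliver 0→1 → N1(part t1 [-])
[8] deliver 2→0 → ∅
[9] deliver 0→3 → N3(part t1 [-])
[10] propose(0,'q') → N0(coor t3 [-])
[11] deliver 0→1 → N1(part t2 [-])
[12] deliver 1→0 → ∅
[13] deliver 0→3 → N3(part t2 [-])
[14] deliver 3→0 → ∅
[15] deliver 1→0 → ∅
[16] deliver 0→1 → N1(part t3 [-])

2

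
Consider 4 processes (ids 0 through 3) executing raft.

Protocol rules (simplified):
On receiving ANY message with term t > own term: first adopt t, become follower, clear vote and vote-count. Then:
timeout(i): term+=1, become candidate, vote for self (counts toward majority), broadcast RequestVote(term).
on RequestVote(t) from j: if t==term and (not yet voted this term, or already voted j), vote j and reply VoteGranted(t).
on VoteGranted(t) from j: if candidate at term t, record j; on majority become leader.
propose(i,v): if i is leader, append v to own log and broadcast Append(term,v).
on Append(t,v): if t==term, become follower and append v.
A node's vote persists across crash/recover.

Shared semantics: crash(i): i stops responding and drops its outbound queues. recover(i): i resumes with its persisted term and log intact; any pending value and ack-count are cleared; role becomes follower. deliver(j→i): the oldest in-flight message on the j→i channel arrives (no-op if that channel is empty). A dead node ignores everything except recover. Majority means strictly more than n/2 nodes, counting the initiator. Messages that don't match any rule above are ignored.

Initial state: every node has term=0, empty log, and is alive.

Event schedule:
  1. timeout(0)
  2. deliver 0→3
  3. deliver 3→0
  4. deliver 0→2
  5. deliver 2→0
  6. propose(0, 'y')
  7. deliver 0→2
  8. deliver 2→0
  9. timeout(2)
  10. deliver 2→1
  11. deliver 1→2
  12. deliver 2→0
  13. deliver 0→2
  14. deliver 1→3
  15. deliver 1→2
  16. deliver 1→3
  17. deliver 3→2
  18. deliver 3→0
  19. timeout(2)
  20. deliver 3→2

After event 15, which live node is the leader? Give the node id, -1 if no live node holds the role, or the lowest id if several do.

2

e1 timeout(0): 0[cand,t=1,-]
e2 deliver 0→3: 3[foll,t=1,-]
e3 deliver 3→0: ·
e4 deliver 0→2: 2[foll,t=1,-]
e5 deliver 2→0: 0[lead,t=1,-]
e6 propose(0,'y'): 0[lead,t=1,y]
e7 deliver 0→2: 2[foll,t=1,y]
e8 deliver 2→0: ·
e9 timeout(2): 2[cand,t=2,y]
e10 deliver 2→1: 1[foll,t=2,-]
e11 deliver 1→2: ·
e12 deliver 2→0: 0[foll,t=2,y]
e13 deliver 0→2: 2[lead,t=2,y]
e14 deliver 1→3: ·
e15 deliver 1→2: ·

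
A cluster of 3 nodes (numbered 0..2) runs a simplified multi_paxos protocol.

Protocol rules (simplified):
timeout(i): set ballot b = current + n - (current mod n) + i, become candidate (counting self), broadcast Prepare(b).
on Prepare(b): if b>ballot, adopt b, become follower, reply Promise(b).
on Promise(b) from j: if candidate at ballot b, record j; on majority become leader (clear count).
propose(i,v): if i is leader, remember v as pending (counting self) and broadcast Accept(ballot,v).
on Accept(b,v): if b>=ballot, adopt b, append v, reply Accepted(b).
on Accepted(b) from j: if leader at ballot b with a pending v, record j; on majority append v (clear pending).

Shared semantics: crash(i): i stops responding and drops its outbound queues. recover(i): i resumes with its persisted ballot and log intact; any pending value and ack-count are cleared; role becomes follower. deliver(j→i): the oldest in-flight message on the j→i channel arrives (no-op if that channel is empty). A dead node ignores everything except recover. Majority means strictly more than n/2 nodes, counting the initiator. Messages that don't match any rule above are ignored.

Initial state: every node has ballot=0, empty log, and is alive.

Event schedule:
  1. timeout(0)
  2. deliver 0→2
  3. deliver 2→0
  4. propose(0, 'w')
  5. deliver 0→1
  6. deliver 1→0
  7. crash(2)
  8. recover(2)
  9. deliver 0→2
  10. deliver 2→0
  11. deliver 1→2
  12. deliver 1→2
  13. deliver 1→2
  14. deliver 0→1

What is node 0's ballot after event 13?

e1 timeout(0): 0[cand,b=3,-]
e2 deliver 0→2: 2[foll,b=3,-]
e3 deliver 2→0: 0[lead,b=3,-]
e4 propose(0,'w'): ·
e5 deliver 0→1: 1[foll,b=3,-]
e6 deliver 1→0: ·
e7 crash(2): 2[✗foll,b=3,-]
e8 recover(2): 2[foll,b=3,-]
e9 deliver 0→2: 2[foll,b=3,w]
e10 deliver 2→0: 0[lead,b=3,w]
e11 deliver 1→2: ·
e12 deliver 1→2: ·
e13 deliver 1→2: ·

3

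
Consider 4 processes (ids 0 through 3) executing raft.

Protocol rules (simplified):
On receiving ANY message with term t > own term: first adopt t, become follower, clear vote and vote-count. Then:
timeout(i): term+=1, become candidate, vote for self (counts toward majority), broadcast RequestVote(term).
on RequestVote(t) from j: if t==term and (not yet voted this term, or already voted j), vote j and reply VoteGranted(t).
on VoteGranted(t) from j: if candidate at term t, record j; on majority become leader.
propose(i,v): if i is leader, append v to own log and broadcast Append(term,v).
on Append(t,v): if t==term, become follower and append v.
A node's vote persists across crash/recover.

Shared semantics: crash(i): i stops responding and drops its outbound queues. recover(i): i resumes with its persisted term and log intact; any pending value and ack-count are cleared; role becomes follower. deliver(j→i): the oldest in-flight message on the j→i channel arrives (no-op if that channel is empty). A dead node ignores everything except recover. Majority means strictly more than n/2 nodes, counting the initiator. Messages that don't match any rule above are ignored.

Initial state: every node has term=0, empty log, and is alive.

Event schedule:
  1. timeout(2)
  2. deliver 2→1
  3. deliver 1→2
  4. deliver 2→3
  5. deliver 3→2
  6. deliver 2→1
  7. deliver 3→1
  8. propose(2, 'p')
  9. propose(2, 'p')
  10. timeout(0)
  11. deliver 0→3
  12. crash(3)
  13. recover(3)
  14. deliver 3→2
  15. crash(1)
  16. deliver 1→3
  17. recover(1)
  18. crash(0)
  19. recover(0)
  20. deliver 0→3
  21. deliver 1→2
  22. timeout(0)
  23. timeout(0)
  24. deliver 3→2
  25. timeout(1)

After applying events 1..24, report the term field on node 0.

step 1 timeout(2): 2={cand,t=1,log=-}
step 2 deliver 2→1: 1={foll,t=1,log=-}
step 3 deliver 1→2: —
step 4 deliver 2→3: 3={foll,t=1,log=-}
step 5 deliver 3→2: 2={lead,t=1,log=-}
step 6 deliver 2→1: —
step 7 deliver 3→1: —
step 8 propose(2,'p'): 2={lead,t=1,log=p}
step 9 propose(2,'p'): 2={lead,t=1,log=p,p}
step 10 timeout(0): 0={cand,t=1,log=-}
step 11 deliver 0→3: —
step 12 crash(3): 3={✗foll,t=1,log=-}
step 13 recover(3): 3={foll,t=1,log=-}
step 14 deliver 3→2: —
step 15 crash(1): 1={✗foll,t=1,log=-}
step 16 deliver 1→3: —
step 17 recover(1): 1={foll,t=1,log=-}
step 18 crash(0): 0={✗cand,t=1,log=-}
step 19 recover(0): 0={foll,t=1,log=-}
step 20 deliver 0→3: —
step 21 deliver 1→2: —
step 22 timeout(0): 0={cand,t=2,log=-}
step 23 timeout(0): 0={cand,t=3,log=-}
step 24 deliver 3→2: —

3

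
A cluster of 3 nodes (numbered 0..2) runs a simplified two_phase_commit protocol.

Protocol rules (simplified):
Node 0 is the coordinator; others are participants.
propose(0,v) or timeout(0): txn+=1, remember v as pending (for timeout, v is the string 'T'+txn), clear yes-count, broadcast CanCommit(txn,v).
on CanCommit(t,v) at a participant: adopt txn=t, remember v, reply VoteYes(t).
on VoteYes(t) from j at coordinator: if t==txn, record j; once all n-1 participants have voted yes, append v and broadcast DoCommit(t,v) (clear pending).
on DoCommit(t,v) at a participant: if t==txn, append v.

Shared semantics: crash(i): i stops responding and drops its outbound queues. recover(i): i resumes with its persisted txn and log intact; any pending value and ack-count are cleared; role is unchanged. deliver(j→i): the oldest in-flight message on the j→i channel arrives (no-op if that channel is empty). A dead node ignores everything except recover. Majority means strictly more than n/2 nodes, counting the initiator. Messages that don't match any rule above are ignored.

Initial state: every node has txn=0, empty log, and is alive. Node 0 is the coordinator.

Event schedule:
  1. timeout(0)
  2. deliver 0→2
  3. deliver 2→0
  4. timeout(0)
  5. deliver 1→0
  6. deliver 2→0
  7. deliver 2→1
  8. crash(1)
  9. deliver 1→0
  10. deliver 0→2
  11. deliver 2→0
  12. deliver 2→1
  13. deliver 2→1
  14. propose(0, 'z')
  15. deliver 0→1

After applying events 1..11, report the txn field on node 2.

[1] timeout(0) → N0(coor t1 [-])
[2] deliver 0→2 → N2(part t1 [-])
[3] deliver 2→0 → ∅
[4] timeout(0) → N0(coor t2 [-])
[5] deliver 1→0 → ∅
[6] deliver 2→0 → ∅
[7] deliver 2→1 → ∅
[8] crash(1) → N1(✗part t0 [-])
[9] deliver 1→0 → ∅
[10] deliver 0→2 → N2(part t2 [-])
[11] deliver 2→0 → ∅

2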